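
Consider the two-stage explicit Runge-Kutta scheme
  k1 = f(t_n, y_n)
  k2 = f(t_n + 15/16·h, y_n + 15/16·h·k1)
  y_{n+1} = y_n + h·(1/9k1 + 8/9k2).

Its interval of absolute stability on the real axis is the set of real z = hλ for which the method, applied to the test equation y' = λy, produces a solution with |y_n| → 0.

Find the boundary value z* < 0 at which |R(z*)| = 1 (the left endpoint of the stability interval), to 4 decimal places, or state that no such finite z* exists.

left endpoint -1.2000.

Set f=λy, z=hλ:
  k1=λy_n ⇒ h·k1=z·y_n;  k2=λ(1+15/16z)y_n ⇒ h·k2=z(1+15/16z)y_n
  y_{n+1}/y_n = 1 + 1/9z + 8/9z(1+15/16z) = 1 + z + 5/6z²
  R(z) = 1 + z + 5/6z².

Find x<0 with |R(x)|<1.
x=-0.69: |R|=0.7067
R=1: x+5/6x²=0 ⇒ x=−6/5=-1.2000; min R=1−1/(4·5/6)=0.7000>−1
Confirm numerically:
  x=-1.093: |R|=0.90254 <1
  x=-1.018: |R|=0.84560 <1
  x=-0.727: |R|=0.71344 <1
  x=-0.710: |R|=0.71008 <1
  x=-1.748: |R|=1.79825 >1
  x=-1.735: |R|=1.77352 >1
  x=-1.531: |R|=1.42230 >1
So |R|<1 on (-1.2000, 0).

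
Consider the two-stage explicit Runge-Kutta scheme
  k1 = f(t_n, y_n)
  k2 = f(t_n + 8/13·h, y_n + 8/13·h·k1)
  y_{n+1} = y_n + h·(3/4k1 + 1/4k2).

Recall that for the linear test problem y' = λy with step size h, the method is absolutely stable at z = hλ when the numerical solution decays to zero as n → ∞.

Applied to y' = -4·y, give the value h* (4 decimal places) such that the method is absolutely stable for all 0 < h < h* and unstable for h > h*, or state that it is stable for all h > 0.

(-6.5000,0); λ=-4 ⇒ h* = (13/2)/4 = 1.6250.

Set f=λy, z=hλ:
  k1=λy_n ⇒ h·k1=z·y_n;  k2=λ(1+8/13z)y_n ⇒ h·k2=z(1+8/13z)y_n
  y_{n+1}/y_n = 1 + 3/4z + 1/4z(1+8/13z) = 1 + z + 2/13z²
  R(z) = 1 + z + 2/13z².

Need |R(x)|<1, x<0.
x=-0.77: |R|=0.3212
R=1: x+2/13x²=0 ⇒ x=−13/2=-6.5000; min R=1−1/(4·2/13)=-0.6250>−1
Confirm numerically:
  x=-5.040: |R|=0.13206 <1
  x=-4.316: |R|=0.45018 <1
  x=-3.290: |R|=0.62475 <1
  x=-6.775: |R|=1.28663 >1
  x=-6.677: |R|=1.18182 >1
Stable set (-6.5000, 0).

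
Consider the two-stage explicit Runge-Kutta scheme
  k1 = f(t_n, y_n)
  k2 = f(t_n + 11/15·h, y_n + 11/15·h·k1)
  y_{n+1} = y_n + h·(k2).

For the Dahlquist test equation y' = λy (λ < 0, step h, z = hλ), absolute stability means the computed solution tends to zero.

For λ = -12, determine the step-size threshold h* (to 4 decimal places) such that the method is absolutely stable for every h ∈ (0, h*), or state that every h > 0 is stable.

(-1.3636,0); λ=-12 ⇒ h* = (15/11)/12 = 0.1136.

Set f=λy, z=hλ:
  k1=λy_n ⇒ h·k1=z·y_n;  k2=λ(1+11/15z)y_n ⇒ h·k2=z(1+11/15z)y_n
  y_{n+1}/y_n = 1 + z(1+11/15z) = 1 + z + 11/15z²
  ⇒ R(z) = 1 + z + 11/15z².

Find x<0 with |R(x)|<1.
x=-1.41: |R|=1.0479
R=1: x+11/15x²=0 ⇒ x=−15/11=-1.3636; min R=1−1/(4·11/15)=0.6591>−1
Confirm numerically:
  x=-1.026: |R|=0.74596 <1
  x=-0.621: |R|=0.66180 <1
  x=-0.613: |R|=0.66256 <1
  x=-1.891: |R|=1.73131 >1
  x=-1.487: |R|=1.13452 >1
So |R|<1 on (-1.3636, 0).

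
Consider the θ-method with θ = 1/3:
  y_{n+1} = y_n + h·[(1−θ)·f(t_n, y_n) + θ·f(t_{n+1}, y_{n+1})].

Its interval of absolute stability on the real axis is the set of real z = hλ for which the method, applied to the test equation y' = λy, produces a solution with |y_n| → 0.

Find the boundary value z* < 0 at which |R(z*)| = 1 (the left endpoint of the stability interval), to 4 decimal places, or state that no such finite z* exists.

left endpoint -6.0000.

On y'=λy, z=hλ:
  y_{n+1} = y_n + z·[2/3·y_n + 1/3·y_{n+1}] ⇒ (1 − 1/3z)y_{n+1} = (1 + 2/3z)y_n
  ⇒ R(z) = (1 + 2/3z)/(1 − 1/3z).

Boundary: |R(x)|=1, x<0.
x=-0.91: |R|=0.3018
R=−1: 1+2/3x = −1+1/3x ⇒ -1/3x=2 ⇒ x=2/(-1/3)=-6.0000
Confirm numerically:
  x=-4.587: |R|=0.81376 <1
  x=-3.891: |R|=0.69395 <1
  x=-2.952: |R|=0.48790 <1
  x=-6.583: |R|=1.06084 >1
  x=-6.483: |R|=1.05093 >1
  x=-6.072: |R|=1.00794 >1
Stable set (-6.0000, 0).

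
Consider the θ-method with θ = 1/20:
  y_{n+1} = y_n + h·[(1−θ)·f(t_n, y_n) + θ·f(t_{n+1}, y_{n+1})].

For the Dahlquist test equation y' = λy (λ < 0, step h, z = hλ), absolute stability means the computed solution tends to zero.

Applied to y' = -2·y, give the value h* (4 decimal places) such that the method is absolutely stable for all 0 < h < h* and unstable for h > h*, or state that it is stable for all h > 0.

Test eqn y'=λy, z=hλ:
  y_{n+1} = y_n + z·[19/20·y_n + 1/20·y_{n+1}] ⇒ (1 − 1/20z)y_{n+1} = (1 + 19/20z)y_n
  Hence R(z) = (1 + 19/20z)/(1 − 1/20z).

Need |R(x)|<1, x<0.
x=-0.42: |R|=0.5886
R=−1: 1+19/20x = −1+1/20x ⇒ -9/10x=2 ⇒ x=2/(-9/10)=-2.2222
Confirm numerically:
  x=-2.142: |R|=0.93478 <1
  x=-2.101: |R|=0.90127 <1
  x=-1.349: |R|=0.26376 <1
  x=-1.192: |R|=0.12495 <1
  x=-2.553: |R|=1.26400 >1
  x=-2.323: |R|=1.08126 >1
Interval (-2.2222, 0).

(-2.2222,0); λ=-2 ⇒ h* = (20/9)/2 = 1.1111.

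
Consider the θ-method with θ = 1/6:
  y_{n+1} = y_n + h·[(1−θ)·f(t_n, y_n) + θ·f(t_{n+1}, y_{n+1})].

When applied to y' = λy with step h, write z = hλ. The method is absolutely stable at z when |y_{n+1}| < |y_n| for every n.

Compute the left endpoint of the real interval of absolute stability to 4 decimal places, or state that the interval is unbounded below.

z* = -3.0000.

On y'=λy, z=hλ:
  y_{n+1} = y_n + z·[5/6·y_n + 1/6·y_{n+1}] ⇒ (1 − 1/6z)y_{n+1} = (1 + 5/6z)y_n
  ⇒ R(z) = (1 + 5/6z)/(1 − 1/6z).

Solve |R(x)|<1 on ℝ⁻.
x=-0.38: |R|=0.6426
R=−1: 1+5/6x = −1+1/6x ⇒ -2/3x=2 ⇒ x=2/(-2/3)=-3.0000
Confirm numerically:
  x=-1.534: |R|=0.22166 <1
  x=-1.532: |R|=0.22039 <1
  x=-1.305: |R|=0.07187 <1
  x=-3.487: |R|=1.20533 >1
  x=-3.344: |R|=1.14726 >1
  x=-3.157: |R|=1.06858 >1
So |R|<1 on (-3.0000, 0).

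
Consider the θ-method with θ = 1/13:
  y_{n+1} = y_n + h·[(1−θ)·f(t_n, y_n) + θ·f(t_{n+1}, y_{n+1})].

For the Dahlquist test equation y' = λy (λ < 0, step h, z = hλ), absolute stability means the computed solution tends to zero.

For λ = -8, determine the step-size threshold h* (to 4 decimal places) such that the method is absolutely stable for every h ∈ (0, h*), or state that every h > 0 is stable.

On y'=λy, z=hλ:
  y_{n+1} = y_n + z·[12/13·y_n + 1/13·y_{n+1}] ⇒ (1 − 1/13z)y_{n+1} = (1 + 12/13z)y_n
  ⇒ R(z) = (1 + 12/13z)/(1 − 1/13z).

Solve |R(x)|<1 on ℝ⁻.
x=-1.18: |R|=0.0818
R=−1: 1+12/13x = −1+1/13x ⇒ -11/13x=2 ⇒ x=2/(-11/13)=-2.3636
Confirm numerically:
  x=-1.855: |R|=0.62336 <1
  x=-1.277: |R|=0.16278 <1
  x=-1.045: |R|=0.03275 <1
  x=-0.996: |R|=0.07488 <1
  x=-2.930: |R|=1.39109 >1
  x=-2.925: |R|=1.38776 >1
  x=-2.418: |R|=1.03879 >1
Interval (-2.3636, 0).

(-2.3636,0); λ=-8 ⇒ h* = (26/11)/8 = 0.2955.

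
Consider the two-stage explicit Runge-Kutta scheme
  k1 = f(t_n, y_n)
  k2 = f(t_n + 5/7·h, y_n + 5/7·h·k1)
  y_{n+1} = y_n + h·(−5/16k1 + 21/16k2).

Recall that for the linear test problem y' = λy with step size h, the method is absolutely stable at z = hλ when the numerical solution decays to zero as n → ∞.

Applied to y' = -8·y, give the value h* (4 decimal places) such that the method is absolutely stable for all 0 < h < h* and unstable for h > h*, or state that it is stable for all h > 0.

On y'=λy, z=hλ:
  k1=λy_n ⇒ h·k1=z·y_n;  k2=λ(1+5/7z)y_n ⇒ h·k2=z(1+5/7z)y_n
  y_{n+1}/y_n = 1 − 5/16z + 21/16z(1+5/7z) = 1 + z + 15/16z²
  so R(z) = 1 + z + 15/16z².

Boundary: |R(x)|=1, x<0.
x=-0.31: |R|=0.7801
R=1: x+15/16x²=0 ⇒ x=−16/15=-1.0667; min R=1−1/(4·15/16)=0.7333>−1
Confirm numerically:
  x=-0.926: |R|=0.87788 <1
  x=-0.822: |R|=0.81145 <1
  x=-0.789: |R|=0.79461 <1
  x=-0.680: |R|=0.75350 <1
  x=-1.499: |R|=1.60756 >1
  x=-1.288: |R|=1.26726 >1
So |R|<1 on (-1.0667, 0).

(-1.0667,0); λ=-8 ⇒ h* = (16/15)/8 = 0.1333.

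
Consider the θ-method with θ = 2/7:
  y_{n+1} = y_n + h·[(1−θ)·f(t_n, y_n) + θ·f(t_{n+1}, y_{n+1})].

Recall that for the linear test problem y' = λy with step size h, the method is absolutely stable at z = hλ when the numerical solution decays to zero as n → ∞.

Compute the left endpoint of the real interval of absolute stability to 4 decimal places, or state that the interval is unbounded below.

Test eqn y'=λy, z=hλ:
  y_{n+1} = y_n + z·[5/7·y_n + 2/7·y_{n+1}] ⇒ (1 − 2/7z)y_{n+1} = (1 + 5/7z)y_n
  Hence R(z) = (1 + 5/7z)/(1 − 2/7z).

Need |R(x)|<1, x<0.
x=-1.07: |R|=0.1805
R=−1: 1+5/7x = −1+2/7x ⇒ -3/7x=2 ⇒ x=2/(-3/7)=-4.6667
Confirm numerically:
  x=-4.003: |R|=0.86732 <1
  x=-3.080: |R|=0.63830 <1
  x=-2.625: |R|=0.50000 <1
  x=-1.964: |R|=0.25805 <1
  x=-5.044: |R|=1.06625 >1
  x=-4.984: |R|=1.05611 >1
Stable set (-4.6667, 0).

left endpoint -4.6667.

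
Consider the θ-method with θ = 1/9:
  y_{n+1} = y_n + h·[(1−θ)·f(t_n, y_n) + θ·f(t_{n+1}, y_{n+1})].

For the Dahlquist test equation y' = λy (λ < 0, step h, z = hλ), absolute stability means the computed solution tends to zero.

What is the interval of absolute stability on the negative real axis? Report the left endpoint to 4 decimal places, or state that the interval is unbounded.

On y'=λy, z=hλ:
  y_{n+1} = y_n + z·[8/9·y_n + 1/9·y_{n+1}] ⇒ (1 − 1/9z)y_{n+1} = (1 + 8/9z)y_n
  ⇒ R(z) = (1 + 8/9z)/(1 − 1/9z).

Boundary: |R(x)|=1, x<0.
x=-1.46: |R|=0.2562
R=−1: 1+8/9x = −1+1/9x ⇒ -7/9x=2 ⇒ x=2/(-7/9)=-2.5714
Confirm numerically:
  x=-2.223: |R|=0.78268 <1
  x=-2.141: |R|=0.72956 <1
  x=-1.427: |R|=0.23171 <1
  x=-1.275: |R|=0.11679 <1
  x=-2.823: |R|=1.14895 >1
  x=-2.646: |R|=1.04482 >1
So |R|<1 on (-2.5714, 0).

(-2.5714, 0).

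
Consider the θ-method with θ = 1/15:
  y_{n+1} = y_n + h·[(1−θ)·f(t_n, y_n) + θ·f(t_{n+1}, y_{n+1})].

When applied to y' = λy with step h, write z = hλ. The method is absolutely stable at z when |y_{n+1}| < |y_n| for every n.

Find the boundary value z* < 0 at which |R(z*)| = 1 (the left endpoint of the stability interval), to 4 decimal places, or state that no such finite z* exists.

z* = -2.3077.

On y'=λy, z=hλ:
  y_{n+1} = y_n + z·[14/15·y_n + 1/15·y_{n+1}] ⇒ (1 − 1/15z)y_{n+1} = (1 + 14/15z)y_n
  Hence R(z) = (1 + 14/15z)/(1 − 1/15z).

Need |R(x)|<1, x<0.
x=-1.12: |R|=0.0422
R=−1: 1+14/15x = −1+1/15x ⇒ -13/15x=2 ⇒ x=2/(-13/15)=-2.3077
Confirm numerically:
  x=-1.985: |R|=0.75302 <1
  x=-1.669: |R|=0.50189 <1
  x=-1.102: |R|=0.02658 <1
  x=-0.929: |R|=0.12518 <1
  x=-2.445: |R|=1.10232 >1
  x=-2.357: |R|=1.03693 >1
Stable set (-2.3077, 0).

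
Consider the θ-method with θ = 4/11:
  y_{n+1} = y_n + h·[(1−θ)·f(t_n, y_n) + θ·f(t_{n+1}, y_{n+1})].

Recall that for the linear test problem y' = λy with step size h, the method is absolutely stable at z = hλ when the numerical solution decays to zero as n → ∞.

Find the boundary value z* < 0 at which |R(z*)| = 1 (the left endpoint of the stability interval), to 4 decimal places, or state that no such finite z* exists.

z* = -7.3333.

On y'=λy, z=hλ:
  y_{n+1} = y_n + z·[7/11·y_n + 4/11·y_{n+1}] ⇒ (1 − 4/11z)y_{n+1} = (1 + 7/11z)y_n
  so R(z) = (1 + 7/11z)/(1 − 4/11z).

Solve |R(x)|<1 on ℝ⁻.
x=-1.38: |R|=0.0811
R=−1: 1+7/11x = −1+4/11x ⇒ -3/11x=2 ⇒ x=2/(-3/11)=-7.3333
Confirm numerically:
  x=-5.192: |R|=0.79778 <1
  x=-4.181: |R|=0.65889 <1
  x=-3.984: |R|=0.62697 <1
  x=-7.714: |R|=1.02728 >1
  x=-7.446: |R|=1.00829 >1
  x=-7.428: |R|=1.00698 >1
Interval (-7.3333, 0).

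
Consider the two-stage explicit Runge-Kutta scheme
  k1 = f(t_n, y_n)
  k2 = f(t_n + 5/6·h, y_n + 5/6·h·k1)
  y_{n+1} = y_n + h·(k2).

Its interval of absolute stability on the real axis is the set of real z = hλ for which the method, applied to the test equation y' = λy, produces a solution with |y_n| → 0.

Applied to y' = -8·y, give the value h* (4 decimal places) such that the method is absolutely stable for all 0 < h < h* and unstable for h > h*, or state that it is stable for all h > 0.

With y'=λy (z=hλ):
  k1=λy_n ⇒ h·k1=z·y_n;  k2=λ(1+5/6z)y_n ⇒ h·k2=z(1+5/6z)y_n
  y_{n+1}/y_n = 1 + z(1+5/6z) = 1 + z + 5/6z²
  ⇒ R(z) = 1 + z + 5/6z².

Boundary: |R(x)|=1, x<0.
x=-1.79: |R|=1.8801
R=1: x+5/6x²=0 ⇒ x=−6/5=-1.2000; min R=1−1/(4·5/6)=0.7000>−1
Confirm numerically:
  x=-0.965: |R|=0.81102 <1
  x=-0.906: |R|=0.77803 <1
  x=-0.817: |R|=0.73924 <1
  x=-0.646: |R|=0.70176 <1
  x=-1.683: |R|=1.67741 >1
  x=-1.541: |R|=1.43790 >1
  x=-1.336: |R|=1.15141 >1
So |R|<1 on (-1.2000, 0).

(-1.2000,0); λ=-8 ⇒ h* = (6/5)/8 = 0.1500.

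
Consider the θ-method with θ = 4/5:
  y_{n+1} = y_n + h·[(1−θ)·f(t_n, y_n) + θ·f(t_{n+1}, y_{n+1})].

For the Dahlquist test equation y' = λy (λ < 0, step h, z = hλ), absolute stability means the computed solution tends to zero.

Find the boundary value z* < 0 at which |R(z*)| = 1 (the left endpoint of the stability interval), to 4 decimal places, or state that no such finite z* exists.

(−∞, 0) — no finite endpoint.

On y'=λy, z=hλ:
  y_{n+1} = y_n + z·[1/5·y_n + 4/5·y_{n+1}] ⇒ (1 − 4/5z)y_{n+1} = (1 + 1/5z)y_n
  ⇒ R(z) = (1 + 1/5z)/(1 − 4/5z).

Need |R(x)|<1, x<0.
x=-1.32: |R|=0.3580
x=-2: |R|=0.2308
x=-10: |R|=0.1111
x=-100: |R|=0.2346
θ=4/5≥1/2 ⇒ |1+1/5x|<|1−4/5x| ∀x<0 ⇒ stable on all of ℝ⁻.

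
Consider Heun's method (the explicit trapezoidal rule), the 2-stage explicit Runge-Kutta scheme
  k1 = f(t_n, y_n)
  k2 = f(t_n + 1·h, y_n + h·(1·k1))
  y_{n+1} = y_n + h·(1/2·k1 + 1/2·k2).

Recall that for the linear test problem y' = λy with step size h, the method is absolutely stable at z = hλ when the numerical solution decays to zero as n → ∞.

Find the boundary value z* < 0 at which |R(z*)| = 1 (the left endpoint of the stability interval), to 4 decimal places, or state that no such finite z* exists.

On y'=λy, z=hλ:
  order 2, 2-stage ⇒ R(z)=1+z+z^2/2
  (e.g. R(-1.56)=0.65680, |R|=0.65680)

Boundary: |R(x)|=1, x<0.
x=-1.56: |R|=0.6568
|R(-2.31)|=1.3580 |R(-0.97)|=0.5005 |R(-0.62)|=0.5722
Bisect:
  x_lo=-2.5757 |R|=1.7415  x_hi=-0.1761 |R|=0.8394
  mid=-1.37591 |R|=0.57065 →hi
  mid=-1.97582 |R|=0.97611 →hi
  mid=-2.27577 |R|=1.31380 →lo
  mid=-2.12580 |R|=1.13371 →lo
  mid=-2.05081 |R|=1.05210 →lo
  mid=-2.01331 |R|=1.01340 →lo
  mid=-1.99457 |R|=0.99458 →hi
  ...
  [-2.00013,-1.99999] ⇒ x*=-2.0000
Interval (-2.0000, 0).

left endpoint -2.0000.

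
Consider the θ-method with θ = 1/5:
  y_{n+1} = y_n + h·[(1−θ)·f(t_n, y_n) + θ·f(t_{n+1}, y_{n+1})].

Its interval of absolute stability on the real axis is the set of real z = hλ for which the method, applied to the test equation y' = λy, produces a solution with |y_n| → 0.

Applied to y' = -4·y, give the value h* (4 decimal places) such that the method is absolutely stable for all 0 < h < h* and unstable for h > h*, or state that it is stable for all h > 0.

(-3.3333,0); λ=-4 ⇒ h* = (10/3)/4 = 0.8333.

Test eqn y'=λy, z=hλ:
  y_{n+1} = y_n + z·[4/5·y_n + 1/5·y_{n+1}] ⇒ (1 − 1/5z)y_{n+1} = (1 + 4/5z)y_n
  R(z) = (1 + 4/5z)/(1 − 1/5z).

Boundary: |R(x)|=1, x<0.
x=-1.5: |R|=0.1538
R=−1: 1+4/5x = −1+1/5x ⇒ -3/5x=2 ⇒ x=2/(-3/5)=-3.3333
Confirm numerically:
  x=-3.225: |R|=0.96049 <1
  x=-2.594: |R|=0.70793 <1
  x=-1.773: |R|=0.30887 <1
  x=-1.465: |R|=0.13302 <1
  x=-3.390: |R|=1.02026 >1
  x=-3.388: |R|=1.01955 >1
  x=-3.361: |R|=1.00993 >1
Interval (-3.3333, 0).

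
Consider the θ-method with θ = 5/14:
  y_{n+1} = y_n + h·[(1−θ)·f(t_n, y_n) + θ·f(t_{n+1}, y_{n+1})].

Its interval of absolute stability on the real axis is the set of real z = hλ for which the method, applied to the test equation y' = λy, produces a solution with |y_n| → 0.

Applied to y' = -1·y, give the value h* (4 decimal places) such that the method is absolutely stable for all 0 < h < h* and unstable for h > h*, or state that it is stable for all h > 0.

(-7.0000,0); λ=-1 ⇒ h* = (7)/1 = 7.0000.

On y'=λy, z=hλ:
  y_{n+1} = y_n + z·[9/14·y_n + 5/14·y_{n+1}] ⇒ (1 − 5/14z)y_{n+1} = (1 + 9/14z)y_n
  Hence R(z) = (1 + 9/14z)/(1 − 5/14z).

Find x<0 with |R(x)|<1.
x=-1.39: |R|=0.0711
R=−1: 1+9/14x = −1+5/14x ⇒ -2/7x=2 ⇒ x=2/(-2/7)=-7.0000
Confirm numerically:
  x=-6.497: |R|=0.95672 <1
  x=-6.229: |R|=0.93169 <1
  x=-4.923: |R|=0.78485 <1
  x=-3.210: |R|=0.49551 <1
  x=-7.526: |R|=1.04075 >1
  x=-7.237: |R|=1.01889 >1
  x=-7.021: |R|=1.00171 >1
So |R|<1 on (-7.0000, 0).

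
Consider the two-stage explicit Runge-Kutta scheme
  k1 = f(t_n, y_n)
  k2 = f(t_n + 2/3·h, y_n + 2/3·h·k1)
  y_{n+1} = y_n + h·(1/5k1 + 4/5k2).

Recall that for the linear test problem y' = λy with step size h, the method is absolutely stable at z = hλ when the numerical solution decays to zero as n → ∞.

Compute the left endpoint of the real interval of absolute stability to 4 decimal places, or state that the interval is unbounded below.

With y'=λy (z=hλ):
  k1=λy_n ⇒ h·k1=z·y_n;  k2=λ(1+2/3z)y_n ⇒ h·k2=z(1+2/3z)y_n
  y_{n+1}/y_n = 1 + 1/5z + 4/5z(1+2/3z) = 1 + z + 8/15z²
  Hence R(z) = 1 + z + 8/15z².

Need |R(x)|<1, x<0.
x=-1.66: |R|=0.8097
R=1: x+8/15x²=0 ⇒ x=−15/8=-1.8750; min R=1−1/(4·8/15)=0.5312>−1
Confirm numerically:
  x=-1.716: |R|=0.85448 <1
  x=-1.084: |R|=0.54270 <1
  x=-1.046: |R|=0.53753 <1
  x=-2.441: |R|=1.73686 >1
  x=-2.238: |R|=1.43328 >1
So |R|<1 on (-1.8750, 0).

left endpoint -1.8750.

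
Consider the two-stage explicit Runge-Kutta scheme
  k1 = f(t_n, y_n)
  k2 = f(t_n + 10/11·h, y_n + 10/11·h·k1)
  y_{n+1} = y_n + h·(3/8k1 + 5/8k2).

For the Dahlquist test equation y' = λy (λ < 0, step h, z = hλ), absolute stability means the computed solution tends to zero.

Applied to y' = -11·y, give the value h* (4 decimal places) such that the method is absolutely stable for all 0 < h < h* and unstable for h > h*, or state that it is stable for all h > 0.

(-1.7600,0); λ=-11 ⇒ h* = (44/25)/11 = 0.1600.

With y'=λy (z=hλ):
  k1=λy_n ⇒ h·k1=z·y_n;  k2=λ(1+10/11z)y_n ⇒ h·k2=z(1+10/11z)y_n
  y_{n+1}/y_n = 1 + 3/8z + 5/8z(1+10/11z) = 1 + z + 25/44z²
  so R(z) = 1 + z + 25/44z².

Need |R(x)|<1, x<0.
x=-1.76: |R|=1.0000
R=1: x+25/44x²=0 ⇒ x=−44/25=-1.7600; min R=1−1/(4·25/44)=0.5600>−1
Confirm numerically:
  x=-1.733: |R|=0.97341 <1
  x=-1.093: |R|=0.58578 <1
  x=-1.051: |R|=0.57661 <1
  x=-2.190: |R|=1.53506 >1
  x=-2.171: |R|=1.50698 >1
  x=-2.143: |R|=1.46635 >1
Stable set (-1.7600, 0).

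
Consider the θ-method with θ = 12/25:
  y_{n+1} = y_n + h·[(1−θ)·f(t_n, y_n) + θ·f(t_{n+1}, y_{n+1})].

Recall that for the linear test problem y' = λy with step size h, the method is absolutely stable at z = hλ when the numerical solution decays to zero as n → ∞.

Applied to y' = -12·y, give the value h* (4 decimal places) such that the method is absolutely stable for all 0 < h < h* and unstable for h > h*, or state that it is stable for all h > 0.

(-50.0000,0); λ=-12 ⇒ h* = (50)/12 = 4.1667.

Test eqn y'=λy, z=hλ:
  y_{n+1} = y_n + z·[13/25·y_n + 12/25·y_{n+1}] ⇒ (1 − 12/25z)y_{n+1} = (1 + 13/25z)y_n
  so R(z) = (1 + 13/25z)/(1 − 12/25z).

Find x<0 with |R(x)|<1.
x=-1.42: |R|=0.1556
R=−1: 1+13/25x = −1+12/25x ⇒ -1/25x=2 ⇒ x=2/(-1/25)=-50.0000
Confirm numerically:
  x=-39.961: |R|=0.98010 <1
  x=-26.923: |R|=0.93370 <1
  x=-22.395: |R|=0.90602 <1
  x=-50.405: |R|=1.00064 >1
  x=-50.254: |R|=1.00040 >1
Interval (-50.0000, 0).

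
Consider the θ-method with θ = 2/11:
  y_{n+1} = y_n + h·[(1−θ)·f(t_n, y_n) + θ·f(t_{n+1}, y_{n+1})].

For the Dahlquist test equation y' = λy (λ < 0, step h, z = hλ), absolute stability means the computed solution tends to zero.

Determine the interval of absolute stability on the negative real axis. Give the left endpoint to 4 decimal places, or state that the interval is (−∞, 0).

Test eqn y'=λy, z=hλ:
  y_{n+1} = y_n + z·[9/11·y_n + 2/11·y_{n+1}] ⇒ (1 − 2/11z)y_{n+1} = (1 + 9/11z)y_n
  Hence R(z) = (1 + 9/11z)/(1 − 2/11z).

Find x<0 with |R(x)|<1.
x=-0.82: |R|=0.2864
R=−1: 1+9/11x = −1+2/11x ⇒ -7/11x=2 ⇒ x=2/(-7/11)=-3.1429
Confirm numerically:
  x=-2.988: |R|=0.93615 <1
  x=-2.588: |R|=0.75989 <1
  x=-2.123: |R|=0.53175 <1
  x=-1.572: |R|=0.22257 <1
  x=-3.434: |R|=1.11406 >1
  x=-3.389: |R|=1.09692 >1
  x=-3.314: |R|=1.06796 >1
Stable set (-3.1429, 0).

(-3.1429, 0).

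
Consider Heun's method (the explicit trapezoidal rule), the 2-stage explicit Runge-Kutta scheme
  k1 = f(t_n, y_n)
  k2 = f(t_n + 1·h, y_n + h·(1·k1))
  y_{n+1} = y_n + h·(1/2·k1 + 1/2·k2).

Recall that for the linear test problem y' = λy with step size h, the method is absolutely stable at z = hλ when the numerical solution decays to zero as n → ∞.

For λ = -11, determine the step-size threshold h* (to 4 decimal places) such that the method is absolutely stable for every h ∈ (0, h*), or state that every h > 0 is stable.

(-2.0000,0); λ=-11 ⇒ h* = 0.1818.

With y'=λy (z=hλ):
  order 2, 2-stage ⇒ R(z)=1+z+z^2/2
  (e.g. R(-1.22)=0.52420, |R|=0.52420)

Find x<0 with |R(x)|<1.
x=-1.22: |R|=0.5242
|R(-1.66)|=0.7178 |R(-1.33)|=0.5544 |R(-0.92)|=0.5032
Bisect:
  x_lo=-2.5832 |R|=1.7533  x_hi=-0.2525 |R|=0.7794
  mid=-1.41787 |R|=0.58731 →hi
  mid=-2.00053 |R|=1.00053 →lo
  mid=-1.70920 |R|=0.75148 →hi
  mid=-1.85487 |R|=0.86540 →hi
  mid=-1.92770 |R|=0.93031 →hi
  mid=-1.96412 |R|=0.96476 →hi
  mid=-1.98232 |R|=0.98248 →hi
  ...
  [-2.00011,-1.99996] ⇒ x*=-2.0000
Stable set (-2.0000, 0).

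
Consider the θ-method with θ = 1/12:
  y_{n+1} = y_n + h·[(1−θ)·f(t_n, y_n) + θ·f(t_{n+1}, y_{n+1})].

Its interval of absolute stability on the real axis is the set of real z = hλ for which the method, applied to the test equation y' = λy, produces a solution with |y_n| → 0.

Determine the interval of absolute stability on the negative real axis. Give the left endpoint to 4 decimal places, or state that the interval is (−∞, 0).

Test eqn y'=λy, z=hλ:
  y_{n+1} = y_n + z·[11/12·y_n + 1/12·y_{n+1}] ⇒ (1 − 1/12z)y_{n+1} = (1 + 11/12z)y_n
  Hence R(z) = (1 + 11/12z)/(1 − 1/12z).

Solve |R(x)|<1 on ℝ⁻.
x=-1.01: |R|=0.0684
R=−1: 1+11/12x = −1+1/12x ⇒ -5/6x=2 ⇒ x=2/(-5/6)=-2.4000
Confirm numerically:
  x=-2.281: |R|=0.91667 <1
  x=-2.045: |R|=0.74724 <1
  x=-1.414: |R|=0.26495 <1
  x=-2.940: |R|=1.36145 >1
  x=-2.843: |R|=1.29846 >1
  x=-2.551: |R|=1.10377 >1
Stable set (-2.4000, 0).

(-2.4000, 0).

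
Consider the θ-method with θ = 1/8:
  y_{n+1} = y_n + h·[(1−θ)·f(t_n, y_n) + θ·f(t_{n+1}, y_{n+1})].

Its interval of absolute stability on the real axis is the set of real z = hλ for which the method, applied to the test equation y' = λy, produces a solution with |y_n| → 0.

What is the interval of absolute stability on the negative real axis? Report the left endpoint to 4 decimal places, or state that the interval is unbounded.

z∈(-2.6667,0).

Set f=λy, z=hλ:
  y_{n+1} = y_n + z·[7/8·y_n + 1/8·y_{n+1}] ⇒ (1 − 1/8z)y_{n+1} = (1 + 7/8z)y_n
  R(z) = (1 + 7/8z)/(1 − 1/8z).

Need |R(x)|<1, x<0.
x=-1.15: |R|=0.0055
R=−1: 1+7/8x = −1+1/8x ⇒ -3/4x=2 ⇒ x=2/(-3/4)=-2.6667
Confirm numerically:
  x=-2.518: |R|=0.91519 <1
  x=-2.446: |R|=0.87325 <1
  x=-1.541: |R|=0.29211 <1
  x=-1.159: |R|=0.01234 <1
  x=-2.868: |R|=1.11115 >1
  x=-2.688: |R|=1.01198 >1
Stable set (-2.6667, 0).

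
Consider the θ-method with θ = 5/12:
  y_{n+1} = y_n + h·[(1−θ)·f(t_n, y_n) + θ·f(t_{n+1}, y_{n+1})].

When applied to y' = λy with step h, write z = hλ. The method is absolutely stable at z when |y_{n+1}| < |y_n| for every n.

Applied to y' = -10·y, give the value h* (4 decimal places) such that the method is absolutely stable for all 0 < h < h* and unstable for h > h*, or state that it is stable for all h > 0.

Test eqn y'=λy, z=hλ:
  y_{n+1} = y_n + z·[7/12·y_n + 5/12·y_{n+1}] ⇒ (1 − 5/12z)y_{n+1} = (1 + 7/12z)y_n
  R(z) = (1 + 7/12z)/(1 − 5/12z).

Solve |R(x)|<1 on ℝ⁻.
x=-0.88: |R|=0.3561
R=−1: 1+7/12x = −1+5/12x ⇒ -1/6x=2 ⇒ x=2/(-1/6)=-12.0000
Confirm numerically:
  x=-9.139: |R|=0.90082 <1
  x=-7.494: |R|=0.81783 <1
  x=-5.687: |R|=0.68775 <1
  x=-12.534: |R|=1.01430 >1
  x=-12.174: |R|=1.00478 >1
  x=-12.031: |R|=1.00086 >1
So |R|<1 on (-12.0000, 0).

(-12.0000,0); λ=-10 ⇒ h* = (12)/10 = 1.2000.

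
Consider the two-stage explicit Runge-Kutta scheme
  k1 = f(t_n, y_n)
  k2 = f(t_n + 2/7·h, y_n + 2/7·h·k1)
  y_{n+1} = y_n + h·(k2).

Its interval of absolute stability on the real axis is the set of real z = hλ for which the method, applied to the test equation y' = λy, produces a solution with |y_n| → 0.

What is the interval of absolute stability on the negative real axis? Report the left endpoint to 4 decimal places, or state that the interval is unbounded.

With y'=λy (z=hλ):
  k1=λy_n ⇒ h·k1=z·y_n;  k2=λ(1+2/7z)y_n ⇒ h·k2=z(1+2/7z)y_n
  y_{n+1}/y_n = 1 + z(1+2/7z) = 1 + z + 2/7z²
  R(z) = 1 + z + 2/7z².

Find x<0 with |R(x)|<1.
x=-1.67: |R|=0.1268
R=1: x+2/7x²=0 ⇒ x=−7/2=-3.5000; min R=1−1/(4·2/7)=0.1250>−1
Confirm numerically:
  x=-2.855: |R|=0.47386 <1
  x=-2.745: |R|=0.40786 <1
  x=-2.603: |R|=0.33289 <1
  x=-4.081: |R|=1.67745 >1
  x=-4.069: |R|=1.66150 >1
  x=-3.753: |R|=1.27129 >1
So |R|<1 on (-3.5000, 0).

z∈(-3.5000,0).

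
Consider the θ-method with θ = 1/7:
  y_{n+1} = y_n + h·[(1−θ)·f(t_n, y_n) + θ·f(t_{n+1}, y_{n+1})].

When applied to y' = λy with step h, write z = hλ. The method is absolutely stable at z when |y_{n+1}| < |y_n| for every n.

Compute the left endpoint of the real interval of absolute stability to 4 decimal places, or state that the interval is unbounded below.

Set f=λy, z=hλ:
  y_{n+1} = y_n + z·[6/7·y_n + 1/7·y_{n+1}] ⇒ (1 − 1/7z)y_{n+1} = (1 + 6/7z)y_n
  ⇒ R(z) = (1 + 6/7z)/(1 − 1/7z).

Find x<0 with |R(x)|<1.
x=-1.55: |R|=0.2690
R=−1: 1+6/7x = −1+1/7x ⇒ -5/7x=2 ⇒ x=2/(-5/7)=-2.8000
Confirm numerically:
  x=-2.336: |R|=0.75150 <1
  x=-2.334: |R|=0.75037 <1
  x=-2.275: |R|=0.71698 <1
  x=-2.164: |R|=0.65299 <1
  x=-2.872: |R|=1.03647 >1
  x=-2.829: |R|=1.01475 >1
So |R|<1 on (-2.8000, 0).

z* = -2.8000.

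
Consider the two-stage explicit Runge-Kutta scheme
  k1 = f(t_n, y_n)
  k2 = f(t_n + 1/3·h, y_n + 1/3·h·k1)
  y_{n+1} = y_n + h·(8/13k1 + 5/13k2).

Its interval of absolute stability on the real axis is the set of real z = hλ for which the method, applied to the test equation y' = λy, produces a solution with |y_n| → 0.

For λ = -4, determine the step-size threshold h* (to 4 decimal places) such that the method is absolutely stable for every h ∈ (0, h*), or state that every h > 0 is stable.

With y'=λy (z=hλ):
  k1=λy_n ⇒ h·k1=z·y_n;  k2=λ(1+1/3z)y_n ⇒ h·k2=z(1+1/3z)y_n
  y_{n+1}/y_n = 1 + 8/13z + 5/13z(1+1/3z) = 1 + z + 5/39z²
  ⇒ R(z) = 1 + z + 5/39z².

Need |R(x)|<1, x<0.
x=-1.39: |R|=0.1423
R=1: x+5/39x²=0 ⇒ x=−39/5=-7.8000; min R=1−1/(4·5/39)=-0.9500>−1
Confirm numerically:
  x=-6.973: |R|=0.26068 <1
  x=-6.259: |R|=0.23655 <1
  x=-5.756: |R|=0.50837 <1
  x=-5.225: |R|=0.72492 <1
  x=-8.044: |R|=1.25163 >1
  x=-7.886: |R|=1.08695 >1
So |R|<1 on (-7.8000, 0).

(-7.8000,0); λ=-4 ⇒ h* = (39/5)/4 = 1.9500.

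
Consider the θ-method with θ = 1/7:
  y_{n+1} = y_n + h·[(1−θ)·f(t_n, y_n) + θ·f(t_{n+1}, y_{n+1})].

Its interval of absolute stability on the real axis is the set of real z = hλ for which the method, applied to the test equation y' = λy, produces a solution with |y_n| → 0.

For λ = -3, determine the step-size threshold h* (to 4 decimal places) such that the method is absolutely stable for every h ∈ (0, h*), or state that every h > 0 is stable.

Set f=λy, z=hλ:
  y_{n+1} = y_n + z·[6/7·y_n + 1/7·y_{n+1}] ⇒ (1 − 1/7z)y_{n+1} = (1 + 6/7z)y_n
  ⇒ R(z) = (1 + 6/7z)/(1 − 1/7z).

Boundary: |R(x)|=1, x<0.
x=-1.24: |R|=0.0534
R=−1: 1+6/7x = −1+1/7x ⇒ -5/7x=2 ⇒ x=2/(-5/7)=-2.8000
Confirm numerically:
  x=-2.694: |R|=0.94533 <1
  x=-2.554: |R|=0.87126 <1
  x=-1.357: |R|=0.13665 <1
  x=-3.370: |R|=1.27483 >1
  x=-3.042: |R|=1.12049 >1
  x=-2.951: |R|=1.07587 >1
Interval (-2.8000, 0).

(-2.8000,0); λ=-3 ⇒ h* = (14/5)/3 = 0.9333.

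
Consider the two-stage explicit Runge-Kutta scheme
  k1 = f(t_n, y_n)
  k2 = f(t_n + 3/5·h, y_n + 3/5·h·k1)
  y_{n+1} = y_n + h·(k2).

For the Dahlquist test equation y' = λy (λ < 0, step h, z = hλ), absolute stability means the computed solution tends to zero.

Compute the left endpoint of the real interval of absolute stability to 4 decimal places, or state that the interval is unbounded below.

z* = -1.6667.

Set f=λy, z=hλ:
  k1=λy_n ⇒ h·k1=z·y_n;  k2=λ(1+3/5z)y_n ⇒ h·k2=z(1+3/5z)y_n
  y_{n+1}/y_n = 1 + z(1+3/5z) = 1 + z + 3/5z²
  R(z) = 1 + z + 3/5z².

Boundary: |R(x)|=1, x<0.
x=-1.19: |R|=0.6597
R=1: x+3/5x²=0 ⇒ x=−5/3=-1.6667; min R=1−1/(4·3/5)=0.5833>−1
Confirm numerically:
  x=-1.565: |R|=0.90453 <1
  x=-1.507: |R|=0.85563 <1
  x=-1.489: |R|=0.84127 <1
  x=-2.049: |R|=1.47004 >1
  x=-1.894: |R|=1.25834 >1
Stable set (-1.6667, 0).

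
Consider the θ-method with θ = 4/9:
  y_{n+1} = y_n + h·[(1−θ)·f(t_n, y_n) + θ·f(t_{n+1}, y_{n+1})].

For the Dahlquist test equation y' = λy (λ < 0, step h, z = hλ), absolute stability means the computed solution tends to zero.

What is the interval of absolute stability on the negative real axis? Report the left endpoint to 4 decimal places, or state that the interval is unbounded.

z∈(-18.0000,0).

On y'=λy, z=hλ:
  y_{n+1} = y_n + z·[5/9·y_n + 4/9·y_{n+1}] ⇒ (1 − 4/9z)y_{n+1} = (1 + 5/9z)y_n
  ⇒ R(z) = (1 + 5/9z)/(1 − 4/9z).

Need |R(x)|<1, x<0.
x=-1.07: |R|=0.2748
R=−1: 1+5/9x = −1+4/9x ⇒ -1/9x=2 ⇒ x=2/(-1/9)=-18.0000
Confirm numerically:
  x=-15.745: |R|=0.96867 <1
  x=-13.031: |R|=0.91871 <1
  x=-10.652: |R|=0.85762 <1
  x=-7.581: |R|=0.73505 <1
  x=-18.441: |R|=1.00533 >1
  x=-18.207: |R|=1.00253 >1
  x=-18.081: |R|=1.00100 >1
So |R|<1 on (-18.0000, 0).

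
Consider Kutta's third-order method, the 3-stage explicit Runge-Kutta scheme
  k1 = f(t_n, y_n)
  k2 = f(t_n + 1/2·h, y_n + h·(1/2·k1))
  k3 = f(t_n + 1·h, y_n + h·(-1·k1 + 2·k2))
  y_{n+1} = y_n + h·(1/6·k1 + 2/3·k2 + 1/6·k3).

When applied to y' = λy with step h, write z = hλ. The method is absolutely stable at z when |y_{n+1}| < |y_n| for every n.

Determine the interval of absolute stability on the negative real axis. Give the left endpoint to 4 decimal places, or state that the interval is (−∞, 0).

z∈(-2.5127,0).

Set f=λy, z=hλ:
  order 3, 3-stage ⇒ R(z)=1+z+z^2/2+z^3/6
  (e.g. R(-1.51)=0.05622, |R|=0.05622)

Solve |R(x)|<1 on ℝ⁻.
x=-1.51: |R|=0.0562
|R(-1.55)|=0.0306 |R(-1.32)|=0.1679 |R(-0.93)|=0.3684
Bisect:
  x_lo=-2.9018 |R|=1.7639  x_hi=-0.0657 |R|=0.9364
  mid=-1.48374 |R|=0.07260 →hi
  mid=-2.19275 |R|=0.54585 →hi
  mid=-2.54725 |R|=1.05764 →lo
  mid=-2.37000 |R|=0.78022 →hi
  mid=-2.45863 |R|=0.91321 →hi
  mid=-2.50294 |R|=0.98395 →hi
  mid=-2.52510 |R|=1.02042 →lo
  mid=-2.51402 |R|=1.00209 →lo
  ...
  [-2.51281,-2.51263] ⇒ x*=-2.5127
Interval (-2.5127, 0).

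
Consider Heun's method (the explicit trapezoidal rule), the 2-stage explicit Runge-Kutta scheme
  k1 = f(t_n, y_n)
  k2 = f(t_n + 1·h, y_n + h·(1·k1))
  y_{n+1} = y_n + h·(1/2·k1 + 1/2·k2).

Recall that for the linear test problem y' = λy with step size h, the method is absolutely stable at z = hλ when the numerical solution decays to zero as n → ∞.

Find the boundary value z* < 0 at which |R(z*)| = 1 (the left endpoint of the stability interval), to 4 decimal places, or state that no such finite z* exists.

With y'=λy (z=hλ):
  order 2, 2-stage ⇒ R(z)=1+z+z^2/2
  (e.g. R(-1.64)=0.70480, |R|=0.70480)

Boundary: |R(x)|=1, x<0.
x=-1.64: |R|=0.7048
|R(-2.27)|=1.3064 |R(-0.89)|=0.5061 |R(-0.88)|=0.5072
Bisect:
  x_lo=-2.6628 |R|=1.8824  x_hi=-0.3855 |R|=0.6888
  mid=-1.52413 |R|=0.63736 →hi
  mid=-2.09346 |R|=1.09783 →lo
  mid=-1.80880 |R|=0.82708 →hi
  mid=-1.95113 |R|=0.95232 →hi
  mid=-2.02230 |R|=1.02255 →lo
  mid=-1.98671 |R|=0.98680 →hi
  mid=-2.00450 |R|=1.00451 →lo
  ...
  [-2.00006,-1.99992] ⇒ x*=-2.0000
Stable set (-2.0000, 0).

left endpoint -2.0000.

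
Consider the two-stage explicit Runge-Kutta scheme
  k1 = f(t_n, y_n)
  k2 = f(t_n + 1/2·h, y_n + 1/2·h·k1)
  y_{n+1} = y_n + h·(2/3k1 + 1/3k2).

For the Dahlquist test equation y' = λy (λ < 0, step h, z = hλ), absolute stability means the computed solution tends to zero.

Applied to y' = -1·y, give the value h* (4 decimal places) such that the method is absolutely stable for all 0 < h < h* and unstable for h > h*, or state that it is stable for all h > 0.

(-6.0000,0); λ=-1 ⇒ h* = (6)/1 = 6.0000.

On y'=λy, z=hλ:
  k1=λy_n ⇒ h·k1=z·y_n;  k2=λ(1+1/2z)y_n ⇒ h·k2=z(1+1/2z)y_n
  y_{n+1}/y_n = 1 + 2/3z + 1/3z(1+1/2z) = 1 + z + 1/6z²
  R(z) = 1 + z + 1/6z².

Find x<0 with |R(x)|<1.
x=-1: |R|=0.1667
R=1: x+1/6x²=0 ⇒ x=−6=-6.0000; min R=1−1/(4·1/6)=-0.5000>−1
Confirm numerically:
  x=-5.216: |R|=0.31844 <1
  x=-5.123: |R|=0.25119 <1
  x=-4.030: |R|=0.32318 <1
  x=-2.503: |R|=0.45883 <1
  x=-6.432: |R|=1.46310 >1
  x=-6.364: |R|=1.38608 >1
  x=-6.155: |R|=1.15900 >1
So |R|<1 on (-6.0000, 0).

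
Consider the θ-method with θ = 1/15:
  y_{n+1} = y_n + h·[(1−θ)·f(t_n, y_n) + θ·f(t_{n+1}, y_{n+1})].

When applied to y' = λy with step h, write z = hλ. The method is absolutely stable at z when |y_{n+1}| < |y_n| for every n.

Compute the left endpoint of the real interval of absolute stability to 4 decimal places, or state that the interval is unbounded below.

left endpoint -2.3077.

Test eqn y'=λy, z=hλ:
  y_{n+1} = y_n + z·[14/15·y_n + 1/15·y_{n+1}] ⇒ (1 − 1/15z)y_{n+1} = (1 + 14/15z)y_n
  ⇒ R(z) = (1 + 14/15z)/(1 − 1/15z).

Find x<0 with |R(x)|<1.
x=-1.12: |R|=0.0422
R=−1: 1+14/15x = −1+1/15x ⇒ -13/15x=2 ⇒ x=2/(-13/15)=-2.3077
Confirm numerically:
  x=-2.077: |R|=0.82438 <1
  x=-1.673: |R|=0.50513 <1
  x=-1.539: |R|=0.39579 <1
  x=-1.060: |R|=0.00996 <1
  x=-2.903: |R|=1.43227 >1
  x=-2.700: |R|=1.28814 >1
  x=-2.457: |R|=1.11119 >1
So |R|<1 on (-2.3077, 0).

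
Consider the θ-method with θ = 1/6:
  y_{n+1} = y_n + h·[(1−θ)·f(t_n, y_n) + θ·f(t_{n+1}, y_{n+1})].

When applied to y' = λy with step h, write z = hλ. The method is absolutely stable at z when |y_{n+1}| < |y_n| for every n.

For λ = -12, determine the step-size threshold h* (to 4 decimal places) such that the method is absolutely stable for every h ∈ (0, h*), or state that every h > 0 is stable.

(-3.0000,0); λ=-12 ⇒ h* = (3)/12 = 0.2500.

With y'=λy (z=hλ):
  y_{n+1} = y_n + z·[5/6·y_n + 1/6·y_{n+1}] ⇒ (1 − 1/6z)y_{n+1} = (1 + 5/6z)y_n
  R(z) = (1 + 5/6z)/(1 − 1/6z).

Solve |R(x)|<1 on ℝ⁻.
x=-1.27: |R|=0.0481
R=−1: 1+5/6x = −1+1/6x ⇒ -2/3x=2 ⇒ x=2/(-2/3)=-3.0000
Confirm numerically:
  x=-1.871: |R|=0.42625 <1
  x=-1.735: |R|=0.34583 <1
  x=-1.478: |R|=0.18588 <1
  x=-1.269: |R|=0.04746 <1
  x=-3.151: |R|=1.06600 >1
  x=-3.099: |R|=1.04352 >1
So |R|<1 on (-3.0000, 0).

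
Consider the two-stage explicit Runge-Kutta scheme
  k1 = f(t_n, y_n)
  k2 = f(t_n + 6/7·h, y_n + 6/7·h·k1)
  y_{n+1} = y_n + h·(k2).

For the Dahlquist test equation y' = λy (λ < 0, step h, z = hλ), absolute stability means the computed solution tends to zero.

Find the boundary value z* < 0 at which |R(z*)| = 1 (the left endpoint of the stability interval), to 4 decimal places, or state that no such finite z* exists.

Test eqn y'=λy, z=hλ:
  k1=λy_n ⇒ h·k1=z·y_n;  k2=λ(1+6/7z)y_n ⇒ h·k2=z(1+6/7z)y_n
  y_{n+1}/y_n = 1 + z(1+6/7z) = 1 + z + 6/7z²
  Hence R(z) = 1 + z + 6/7z².

Boundary: |R(x)|=1, x<0.
x=-0.48: |R|=0.7175
R=1: x+6/7x²=0 ⇒ x=−7/6=-1.1667; min R=1−1/(4·6/7)=0.7083>−1
Confirm numerically:
  x=-1.055: |R|=0.89902 <1
  x=-0.831: |R|=0.76091 <1
  x=-0.711: |R|=0.72230 <1
  x=-1.426: |R|=1.31698 >1
  x=-1.403: |R|=1.28421 >1
  x=-1.311: |R|=1.16219 >1
Stable set (-1.1667, 0).

left endpoint -1.1667.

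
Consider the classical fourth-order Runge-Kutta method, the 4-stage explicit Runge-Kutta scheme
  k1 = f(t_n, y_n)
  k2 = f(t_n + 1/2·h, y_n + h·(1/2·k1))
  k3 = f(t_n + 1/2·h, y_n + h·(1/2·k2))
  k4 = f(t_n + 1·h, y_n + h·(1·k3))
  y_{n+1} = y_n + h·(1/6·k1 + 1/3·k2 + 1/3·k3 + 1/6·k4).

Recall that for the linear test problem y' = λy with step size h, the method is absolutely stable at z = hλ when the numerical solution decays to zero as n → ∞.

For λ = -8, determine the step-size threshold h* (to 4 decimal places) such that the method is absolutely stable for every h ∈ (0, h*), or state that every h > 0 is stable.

Test eqn y'=λy, z=hλ:
  order 4, 4-stage ⇒ R(z)=1+z+z^2/2+z^3/6+z^4/24
  (e.g. R(-1.59)=0.27041, |R|=0.27041)

Find x<0 with |R(x)|<1.
x=-1.59: |R|=0.2704
|R(-2.41)|=0.5667 |R(-2.32)|=0.4971 |R(-2)|=0.3333
Bisect:
  x_lo=-3.3394 |R|=2.2113  x_hi=-0.0832 |R|=0.9201
  mid=-1.71131 |R|=0.27505 →hi
  mid=-2.52535 |R|=0.67379 →hi
  mid=-2.93237 |R|=1.24535 →lo
  mid=-2.72886 |R|=0.91820 →hi
  mid=-2.83061 |R|=1.07051 →lo
  mid=-2.77974 |R|=0.99165 →hi
  mid=-2.80518 |R|=1.03039 →lo
  mid=-2.79246 |R|=1.01085 →lo
  mid=-2.78610 |R|=1.00121 →lo
  ...
  [-2.78530,-2.78510] ⇒ x*=-2.7853
Interval (-2.7853, 0).

(-2.7853,0); λ=-8 ⇒ h* = 0.3482.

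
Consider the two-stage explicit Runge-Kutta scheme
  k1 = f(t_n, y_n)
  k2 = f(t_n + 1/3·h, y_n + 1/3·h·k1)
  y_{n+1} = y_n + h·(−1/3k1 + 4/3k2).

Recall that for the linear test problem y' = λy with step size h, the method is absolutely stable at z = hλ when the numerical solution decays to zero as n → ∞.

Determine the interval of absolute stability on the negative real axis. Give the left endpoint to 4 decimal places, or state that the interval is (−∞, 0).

With y'=λy (z=hλ):
  k1=λy_n ⇒ h·k1=z·y_n;  k2=λ(1+1/3z)y_n ⇒ h·k2=z(1+1/3z)y_n
  y_{n+1}/y_n = 1 − 1/3z + 4/3z(1+1/3z) = 1 + z + 4/9z²
  ⇒ R(z) = 1 + z + 4/9z².

Need |R(x)|<1, x<0.
x=-0.76: |R|=0.4967
R=1: x+4/9x²=0 ⇒ x=−9/4=-2.2500; min R=1−1/(4·4/9)=0.4375>−1
Confirm numerically:
  x=-2.028: |R|=0.79990 <1
  x=-1.473: |R|=0.49132 <1
  x=-1.195: |R|=0.43968 <1
  x=-1.168: |R|=0.43832 <1
  x=-2.694: |R|=1.53162 >1
  x=-2.600: |R|=1.40444 >1
Stable set (-2.2500, 0).

(-2.2500, 0).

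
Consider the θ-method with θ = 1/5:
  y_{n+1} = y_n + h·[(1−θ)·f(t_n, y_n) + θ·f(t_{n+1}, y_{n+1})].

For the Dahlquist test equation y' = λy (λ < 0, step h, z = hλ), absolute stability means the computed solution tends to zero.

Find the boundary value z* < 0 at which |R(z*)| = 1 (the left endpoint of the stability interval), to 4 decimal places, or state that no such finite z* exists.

z* = -3.3333.

Set f=λy, z=hλ:
  y_{n+1} = y_n + z·[4/5·y_n + 1/5·y_{n+1}] ⇒ (1 − 1/5z)y_{n+1} = (1 + 4/5z)y_n
  ⇒ R(z) = (1 + 4/5z)/(1 − 1/5z).

Find x<0 with |R(x)|<1.
x=-0.68: |R|=0.4014
R=−1: 1+4/5x = −1+1/5x ⇒ -3/5x=2 ⇒ x=2/(-3/5)=-3.3333
Confirm numerically:
  x=-3.192: |R|=0.94824 <1
  x=-3.152: |R|=0.93327 <1
  x=-3.092: |R|=0.91053 <1
  x=-1.779: |R|=0.31214 <1
  x=-3.772: |R|=1.15002 >1
  x=-3.632: |R|=1.10380 >1
Interval (-3.3333, 0).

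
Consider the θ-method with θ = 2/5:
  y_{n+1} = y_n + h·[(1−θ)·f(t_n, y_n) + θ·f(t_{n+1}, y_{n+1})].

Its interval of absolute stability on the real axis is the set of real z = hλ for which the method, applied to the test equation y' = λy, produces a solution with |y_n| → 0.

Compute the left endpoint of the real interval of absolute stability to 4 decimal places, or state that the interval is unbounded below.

z* = -10.0000.

Set f=λy, z=hλ:
  y_{n+1} = y_n + z·[3/5·y_n + 2/5·y_{n+1}] ⇒ (1 − 2/5z)y_{n+1} = (1 + 3/5z)y_n
  so R(z) = (1 + 3/5z)/(1 − 2/5z).

Boundary: |R(x)|=1, x<0.
x=-1.16: |R|=0.2077
R=−1: 1+3/5x = −1+2/5x ⇒ -1/5x=2 ⇒ x=2/(-1/5)=-10.0000
Confirm numerically:
  x=-9.364: |R|=0.97320 <1
  x=-8.142: |R|=0.91270 <1
  x=-5.070: |R|=0.67437 <1
  x=-10.396: |R|=1.01535 >1
  x=-10.221: |R|=1.00869 >1
  x=-10.083: |R|=1.00330 >1
So |R|<1 on (-10.0000, 0).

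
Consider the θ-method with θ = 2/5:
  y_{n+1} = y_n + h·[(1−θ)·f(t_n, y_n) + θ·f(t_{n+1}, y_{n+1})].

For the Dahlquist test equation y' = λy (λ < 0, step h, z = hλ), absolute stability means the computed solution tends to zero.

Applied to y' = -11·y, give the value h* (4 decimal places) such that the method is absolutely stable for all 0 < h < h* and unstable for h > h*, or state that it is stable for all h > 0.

With y'=λy (z=hλ):
  y_{n+1} = y_n + z·[3/5·y_n + 2/5·y_{n+1}] ⇒ (1 − 2/5z)y_{n+1} = (1 + 3/5z)y_n
  ⇒ R(z) = (1 + 3/5z)/(1 − 2/5z).

Boundary: |R(x)|=1, x<0.
x=-1: |R|=0.2857
R=−1: 1+3/5x = −1+2/5x ⇒ -1/5x=2 ⇒ x=2/(-1/5)=-10.0000
Confirm numerically:
  x=-8.359: |R|=0.92444 <1
  x=-7.481: |R|=0.87381 <1
  x=-7.325: |R|=0.86387 <1
  x=-10.531: |R|=1.02037 >1
  x=-10.525: |R|=1.02015 >1
Stable set (-10.0000, 0).

(-10.0000,0); λ=-11 ⇒ h* = (10)/11 = 0.9091.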